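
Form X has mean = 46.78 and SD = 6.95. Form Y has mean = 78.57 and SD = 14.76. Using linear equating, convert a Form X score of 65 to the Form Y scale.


slope = SD_Y / SD_X = 14.76 / 6.95 ~ 2.1237
intercept = mean_Y - slope * mean_X = 78.57 - (14.76 / 6.95) * 46.78 ~ -20.7786
Y = slope * X + intercept. To avoid rounding drift from the rounded slope/intercept, evaluate the equivalent form Y = mean_Y + SD_Y * (X - mean_X) / SD_X at full precision:
Y = 78.57 + 14.76 * (65 - 46.78) / 6.95
Y = 78.57 + 14.76 * 18.22 / 6.95
Y = 78.57 + 268.9272 / 6.95
Y = 78.57 + 38.6946
Y = 117.2646

117.2646


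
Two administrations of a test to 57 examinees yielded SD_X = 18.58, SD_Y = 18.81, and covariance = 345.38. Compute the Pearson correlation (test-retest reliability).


r = cov(X,Y) / (SD_X * SD_Y)
r = 345.38 / (18.58 * 18.81)
r = 345.38 / 349.4898
r = 0.9882

0.9882


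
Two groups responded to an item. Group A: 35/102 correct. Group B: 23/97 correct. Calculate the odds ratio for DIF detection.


Odds_A = 35/67 = 0.5224
Odds_B = 23/74 = 0.3108
OR = Odds_A / Odds_B = 0.5224 / 0.3108
Exactly, OR = (35 * 74) / (67 * 23) = 2590 / 1541
OR = 1.6807

1.6807


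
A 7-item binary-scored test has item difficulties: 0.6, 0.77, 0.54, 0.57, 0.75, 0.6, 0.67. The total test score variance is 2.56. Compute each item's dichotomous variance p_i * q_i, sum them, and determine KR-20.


For each item, compute p_i * q_i:
  Item 1: 0.6 * 0.4 = 0.24
  Item 2: 0.77 * 0.23 = 0.1771
  Item 3: 0.54 * 0.46 = 0.2484
  Item 4: 0.57 * 0.43 = 0.2451
  Item 5: 0.75 * 0.25 = 0.1875
  Item 6: 0.6 * 0.4 = 0.24
  Item 7: 0.67 * 0.33 = 0.2211
Sum(p_i * q_i) = 0.24 + 0.1771 + 0.2484 + 0.2451 + 0.1875 + 0.24 + 0.2211 = 1.5592
KR-20 = (k/(k-1)) * (1 - Sum(p_i*q_i) / Var_total)
= (7/6) * (1 - 1.5592/2.56)
= 1.1667 * 0.3909
KR-20 = 0.4561

0.4561


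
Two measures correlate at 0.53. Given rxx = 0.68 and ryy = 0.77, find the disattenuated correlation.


r_corrected = rxy / sqrt(rxx * ryy)
= 0.53 / sqrt(0.68 * 0.77)
= 0.53 / sqrt(0.5236)
= 0.53 / 0.723602
r_corrected = 0.7324

0.7324


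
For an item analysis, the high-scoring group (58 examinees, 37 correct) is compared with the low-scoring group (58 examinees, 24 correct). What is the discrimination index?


p_upper = 37/58 = 0.6379
p_lower = 24/58 = 0.4138
D = 0.6379 - 0.4138 = 0.2241

0.2241


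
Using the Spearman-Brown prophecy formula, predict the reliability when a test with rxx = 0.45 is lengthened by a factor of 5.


r_new = (n * rxx) / (1 + (n-1) * rxx)
r_new = (5 * 0.45) / (1 + 4 * 0.45)
r_new = 2.25 / 2.8
r_new = 0.8036

0.8036


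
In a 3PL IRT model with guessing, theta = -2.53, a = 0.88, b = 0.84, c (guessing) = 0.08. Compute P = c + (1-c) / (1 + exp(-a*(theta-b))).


logit = 0.88*(-2.53 - 0.84) = -2.9656
P* = 1/(1 + exp(--2.9656)) = 0.049
P = 0.08 + (1 - 0.08) * 0.049
P = 0.1251

0.1251


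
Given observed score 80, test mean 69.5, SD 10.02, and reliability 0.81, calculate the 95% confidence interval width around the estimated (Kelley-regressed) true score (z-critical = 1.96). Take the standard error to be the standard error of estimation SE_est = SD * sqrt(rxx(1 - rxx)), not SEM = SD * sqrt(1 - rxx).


True score estimate = 0.81*80 + 0.19*69.5 = 78.005
SE_est = SD * sqrt(rxx * (1 - rxx)) = 10.02 * sqrt(0.81 * 0.19) = 10.02 * sqrt(0.1539) = 3.930855
CI = T_est +/- z * SE_est, so width = 2 * z * SE_est = 2 * 1.96 * 3.930855
Width = 15.409

15.409


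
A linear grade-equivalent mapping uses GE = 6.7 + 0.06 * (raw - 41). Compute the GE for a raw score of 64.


raw - median = 64 - 41 = 23
slope * diff = 0.06 * 23 = 1.38
GE = 6.7 + 1.38
GE = 8.08

8.08


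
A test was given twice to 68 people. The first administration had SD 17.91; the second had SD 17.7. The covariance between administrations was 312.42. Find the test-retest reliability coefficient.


r = cov(X,Y) / (SD_X * SD_Y)
r = 312.42 / (17.91 * 17.7)
r = 312.42 / 317.007
r = 0.9855

0.9855


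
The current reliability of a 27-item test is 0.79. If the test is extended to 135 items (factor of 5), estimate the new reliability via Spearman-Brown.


r_new = (n * rxx) / (1 + (n-1) * rxx)
r_new = (5 * 0.79) / (1 + 4 * 0.79)
r_new = 3.95 / 4.16
r_new = 0.9495

0.9495


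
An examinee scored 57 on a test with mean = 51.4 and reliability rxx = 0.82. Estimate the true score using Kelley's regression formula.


T_est = rxx * X + (1 - rxx) * mean
T_est = 0.82 * 57 + 0.18 * 51.4
T_est = 46.74 + 9.252
T_est = 55.992

55.992


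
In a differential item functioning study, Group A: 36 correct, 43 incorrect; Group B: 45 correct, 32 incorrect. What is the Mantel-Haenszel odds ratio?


Odds_A = 36/43 = 0.8372
Odds_B = 45/32 = 1.4062
OR = Odds_A / Odds_B = 0.8372 / 1.4062
Exactly, OR = (36 * 32) / (43 * 45) = 1152 / 1935
OR = 0.5953

0.5953


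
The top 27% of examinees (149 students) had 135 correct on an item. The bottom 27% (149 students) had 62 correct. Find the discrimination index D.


p_upper = 135/149 = 0.906
p_lower = 62/149 = 0.4161
D = 0.906 - 0.4161 = 0.4899

0.4899


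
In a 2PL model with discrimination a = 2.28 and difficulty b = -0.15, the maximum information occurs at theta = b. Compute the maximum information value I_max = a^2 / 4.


For 2PL, max info at theta = b = -0.15
I_max = a^2 / 4 = 2.28^2 / 4
= 5.1984 / 4
I_max = 1.2996

1.2996


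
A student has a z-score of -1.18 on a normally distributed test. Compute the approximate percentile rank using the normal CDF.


CDF(z) = 0.5 * (1 + erf(z/sqrt(2)))
erf(-0.8344) = -0.762
CDF = 0.119
Percentile rank = 0.119 * 100 = 11.9

11.9


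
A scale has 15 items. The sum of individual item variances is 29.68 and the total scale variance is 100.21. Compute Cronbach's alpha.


alpha = (k/(k-1)) * (1 - sum(si^2)/s_total^2)
= (15/14) * (1 - 29.68/100.21)
alpha = 0.7541

0.7541


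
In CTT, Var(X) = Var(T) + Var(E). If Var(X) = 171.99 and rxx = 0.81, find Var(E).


var_true = rxx * var_obs = 0.81 * 171.99 = 139.3119
var_error = var_obs - var_true
var_error = 171.99 - 139.3119
var_error = 32.6781

32.6781


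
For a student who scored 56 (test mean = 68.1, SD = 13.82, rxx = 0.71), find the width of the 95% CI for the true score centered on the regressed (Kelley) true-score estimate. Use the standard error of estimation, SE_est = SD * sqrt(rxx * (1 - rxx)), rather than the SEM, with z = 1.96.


True score estimate = 0.71*56 + 0.29*68.1 = 59.509
SE_est = SD * sqrt(rxx * (1 - rxx)) = 13.82 * sqrt(0.71 * 0.29) = 13.82 * sqrt(0.2059) = 6.270992
CI = T_est +/- z * SE_est, so width = 2 * z * SE_est = 2 * 1.96 * 6.270992
Width = 24.5823

24.5823


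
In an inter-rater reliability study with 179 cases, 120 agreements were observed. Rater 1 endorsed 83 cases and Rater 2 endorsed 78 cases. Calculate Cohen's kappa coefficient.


P_o = 120/179 = 0.670391
P_e = (83*78 + 96*101) / 32041 = 0.504666
kappa = (P_o - P_e) / (1 - P_e)
kappa = (0.670391 - 0.504666) / (1 - 0.504666)
kappa = 0.3346

0.3346


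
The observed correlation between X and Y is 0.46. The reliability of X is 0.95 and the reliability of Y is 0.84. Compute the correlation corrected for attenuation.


r_corrected = rxy / sqrt(rxx * ryy)
= 0.46 / sqrt(0.95 * 0.84)
= 0.46 / sqrt(0.798)
= 0.46 / 0.893308
r_corrected = 0.5149

0.5149


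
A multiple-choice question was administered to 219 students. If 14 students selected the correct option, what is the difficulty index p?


Item difficulty p = number correct / total examinees
p = 14 / 219
p = 0.0639

0.0639


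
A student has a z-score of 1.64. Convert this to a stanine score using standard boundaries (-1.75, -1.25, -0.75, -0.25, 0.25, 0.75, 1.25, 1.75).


Stanine boundaries: [-1.75, -1.25, -0.75, -0.25, 0.25, 0.75, 1.25, 1.75]
z = 1.64
Check each boundary:
  z >= -1.75 -> could be stanine 2
  z >= -1.25 -> could be stanine 3
  z >= -0.75 -> could be stanine 4
  z >= -0.25 -> could be stanine 5
  z >= 0.25 -> could be stanine 6
  z >= 0.75 -> could be stanine 7
  z >= 1.25 -> could be stanine 8
  z < 1.75
Highest qualifying boundary gives stanine = 8

8


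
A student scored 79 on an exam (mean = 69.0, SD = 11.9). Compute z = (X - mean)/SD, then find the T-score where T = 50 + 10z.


z = (X - mean) / SD = (79 - 69.0) / 11.9
z = 10.0 / 11.9
z = 0.8403
T-score = T = 50 + 10z
Carry z at full precision (z = 10.0 / 11.9) into the conversion:
T-score = 50 + 10 * (10.0 / 11.9) = 50 + 100 / 11.9
T-score = 50 + 8.4034
T-score = 58.4034

58.4034


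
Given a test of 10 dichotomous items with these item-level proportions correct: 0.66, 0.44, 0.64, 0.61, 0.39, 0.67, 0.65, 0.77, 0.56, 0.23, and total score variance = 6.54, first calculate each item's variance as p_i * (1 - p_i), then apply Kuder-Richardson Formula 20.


For each item, compute p_i * q_i:
  Item 1: 0.66 * 0.34 = 0.2244
  Item 2: 0.44 * 0.56 = 0.2464
  Item 3: 0.64 * 0.36 = 0.2304
  Item 4: 0.61 * 0.39 = 0.2379
  Item 5: 0.39 * 0.61 = 0.2379
  Item 6: 0.67 * 0.33 = 0.2211
  Item 7: 0.65 * 0.35 = 0.2275
  Item 8: 0.77 * 0.23 = 0.1771
  Item 9: 0.56 * 0.44 = 0.2464
  Item 10: 0.23 * 0.77 = 0.1771
Sum(p_i * q_i) = 0.2244 + 0.2464 + 0.2304 + 0.2379 + 0.2379 + 0.2211 + 0.2275 + 0.1771 + 0.2464 + 0.1771 = 2.2262
KR-20 = (k/(k-1)) * (1 - Sum(p_i*q_i) / Var_total)
= (10/9) * (1 - 2.2262/6.54)
= 1.1111 * 0.6596
KR-20 = 0.7329

0.7329


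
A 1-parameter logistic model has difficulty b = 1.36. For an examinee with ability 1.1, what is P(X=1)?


theta - b = 1.1 - 1.36 = -0.26
exp(-(theta - b)) = exp(0.26) = 1.2969
P = 1 / (1 + 1.2969)
P = 0.4354

0.4354


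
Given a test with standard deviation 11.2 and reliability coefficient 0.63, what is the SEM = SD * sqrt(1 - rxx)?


SEM = SD * sqrt(1 - rxx)
SEM = 11.2 * sqrt(1 - 0.63)
SEM = 11.2 * sqrt(0.37) = 11.2 * 0.608276
SEM = 6.8127

6.8127


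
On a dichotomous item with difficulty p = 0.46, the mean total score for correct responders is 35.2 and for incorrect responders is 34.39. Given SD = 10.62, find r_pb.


q = 1 - p = 0.54
rpb = ((M1 - M0) / SD) * sqrt(p * q)
rpb = ((35.2 - 34.39) / 10.62) * sqrt(0.46 * 0.54)
rpb = 0.038

0.038


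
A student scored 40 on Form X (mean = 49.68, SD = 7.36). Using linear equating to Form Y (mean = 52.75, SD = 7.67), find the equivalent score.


slope = SD_Y / SD_X = 7.67 / 7.36 ~ 1.0421
intercept = mean_Y - slope * mean_X = 52.75 - (7.67 / 7.36) * 49.68 ~ 0.9775
Y = slope * X + intercept. To avoid rounding drift from the rounded slope/intercept, evaluate the equivalent form Y = mean_Y + SD_Y * (X - mean_X) / SD_X at full precision:
Y = 52.75 + 7.67 * (40 - 49.68) / 7.36
Y = 52.75 - 7.67 * 9.68 / 7.36
Y = 52.75 - 74.2456 / 7.36
Y = 52.75 - 10.0877
Y = 42.6623

42.6623


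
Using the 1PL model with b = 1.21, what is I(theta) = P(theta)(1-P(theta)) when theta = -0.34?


P = 1/(1+exp(-(-0.34-1.21))) = 0.1751
I = P*(1-P) = 0.1751 * 0.8249
I = 0.1444

0.1444


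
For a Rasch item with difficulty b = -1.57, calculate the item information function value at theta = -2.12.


P = 1/(1+exp(-(-2.12--1.57))) = 0.3659
I = P*(1-P) = 0.3659 * 0.6341
I = 0.232

0.232


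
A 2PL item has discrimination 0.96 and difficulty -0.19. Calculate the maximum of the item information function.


For 2PL, max info at theta = b = -0.19
I_max = a^2 / 4 = 0.96^2 / 4
= 0.9216 / 4
I_max = 0.2304

0.2304


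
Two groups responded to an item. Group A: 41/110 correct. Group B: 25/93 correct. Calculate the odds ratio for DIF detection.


Odds_A = 41/69 = 0.5942
Odds_B = 25/68 = 0.3676
OR = Odds_A / Odds_B = 0.5942 / 0.3676
Exactly, OR = (41 * 68) / (69 * 25) = 2788 / 1725
OR = 1.6162

1.6162


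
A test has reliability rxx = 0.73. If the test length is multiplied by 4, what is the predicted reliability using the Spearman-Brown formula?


r_new = (n * rxx) / (1 + (n-1) * rxx)
r_new = (4 * 0.73) / (1 + 3 * 0.73)
r_new = 2.92 / 3.19
r_new = 0.9154

0.9154


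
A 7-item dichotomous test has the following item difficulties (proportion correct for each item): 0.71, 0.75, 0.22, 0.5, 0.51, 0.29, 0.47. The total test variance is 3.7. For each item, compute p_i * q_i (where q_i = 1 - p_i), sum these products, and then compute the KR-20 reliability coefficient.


For each item, compute p_i * q_i:
  Item 1: 0.71 * 0.29 = 0.2059
  Item 2: 0.75 * 0.25 = 0.1875
  Item 3: 0.22 * 0.78 = 0.1716
  Item 4: 0.5 * 0.5 = 0.25
  Item 5: 0.51 * 0.49 = 0.2499
  Item 6: 0.29 * 0.71 = 0.2059
  Item 7: 0.47 * 0.53 = 0.2491
Sum(p_i * q_i) = 0.2059 + 0.1875 + 0.1716 + 0.25 + 0.2499 + 0.2059 + 0.2491 = 1.5199
KR-20 = (k/(k-1)) * (1 - Sum(p_i*q_i) / Var_total)
= (7/6) * (1 - 1.5199/3.7)
= 1.1667 * 0.5892
KR-20 = 0.6874

0.6874


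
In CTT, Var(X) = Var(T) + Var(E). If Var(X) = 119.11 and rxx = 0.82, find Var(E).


var_true = rxx * var_obs = 0.82 * 119.11 = 97.6702
var_error = var_obs - var_true
var_error = 119.11 - 97.6702
var_error = 21.4398

21.4398


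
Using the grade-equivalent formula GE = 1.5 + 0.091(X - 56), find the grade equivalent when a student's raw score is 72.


raw - median = 72 - 56 = 16
slope * diff = 0.091 * 16 = 1.456
GE = 1.5 + 1.456
GE = 2.956

2.956


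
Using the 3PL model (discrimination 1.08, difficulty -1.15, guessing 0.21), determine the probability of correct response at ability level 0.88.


logit = 1.08*(0.88 - -1.15) = 2.1924
P* = 1/(1 + exp(-2.1924)) = 0.8996
P = 0.21 + (1 - 0.21) * 0.8996
P = 0.9207

0.9207


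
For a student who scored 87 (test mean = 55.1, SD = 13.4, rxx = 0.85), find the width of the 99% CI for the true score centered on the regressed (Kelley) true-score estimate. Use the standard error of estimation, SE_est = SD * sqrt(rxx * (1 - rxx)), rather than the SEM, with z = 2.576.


True score estimate = 0.85*87 + 0.15*55.1 = 82.215
SE_est = SD * sqrt(rxx * (1 - rxx)) = 13.4 * sqrt(0.85 * 0.15) = 13.4 * sqrt(0.1275) = 4.784757
CI = T_est +/- z * SE_est, so width = 2 * z * SE_est = 2 * 2.576 * 4.784757
Width = 24.6511

24.6511


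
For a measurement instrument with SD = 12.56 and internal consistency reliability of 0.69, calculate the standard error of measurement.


SEM = SD * sqrt(1 - rxx)
SEM = 12.56 * sqrt(1 - 0.69)
SEM = 12.56 * sqrt(0.31) = 12.56 * 0.556776
SEM = 6.9931

6.9931


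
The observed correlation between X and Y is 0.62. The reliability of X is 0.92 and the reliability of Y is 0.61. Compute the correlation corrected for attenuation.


r_corrected = rxy / sqrt(rxx * ryy)
= 0.62 / sqrt(0.92 * 0.61)
= 0.62 / sqrt(0.5612)
= 0.62 / 0.749133
r_corrected = 0.8276

0.8276


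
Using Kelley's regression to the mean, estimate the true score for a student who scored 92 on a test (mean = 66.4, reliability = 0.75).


T_est = rxx * X + (1 - rxx) * mean
T_est = 0.75 * 92 + 0.25 * 66.4
T_est = 69.0 + 16.6
T_est = 85.6

85.6


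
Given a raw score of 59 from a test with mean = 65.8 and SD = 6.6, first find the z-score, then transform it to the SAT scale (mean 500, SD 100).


z = (X - mean) / SD = (59 - 65.8) / 6.6
z = -6.8 / 6.6
z = -1.0303
SAT-scale = SAT = 500 + 100z
Carry z at full precision (z = -6.8 / 6.6) into the conversion:
SAT-scale = 500 + 100 * (-6.8 / 6.6) = 500 + -680 / 6.6
SAT-scale = 500 + -103.0303
SAT-scale = 396.9697

396.9697


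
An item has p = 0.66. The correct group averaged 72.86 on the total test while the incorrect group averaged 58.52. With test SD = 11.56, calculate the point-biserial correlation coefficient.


q = 1 - p = 0.34
rpb = ((M1 - M0) / SD) * sqrt(p * q)
rpb = ((72.86 - 58.52) / 11.56) * sqrt(0.66 * 0.34)
rpb = 0.5876

0.5876


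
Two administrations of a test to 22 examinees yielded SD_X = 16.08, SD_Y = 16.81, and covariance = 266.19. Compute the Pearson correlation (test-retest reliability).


r = cov(X,Y) / (SD_X * SD_Y)
r = 266.19 / (16.08 * 16.81)
r = 266.19 / 270.3048
r = 0.9848

0.9848


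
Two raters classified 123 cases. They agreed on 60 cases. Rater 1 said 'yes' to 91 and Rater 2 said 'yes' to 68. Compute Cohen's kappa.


P_o = 60/123 = 0.487805
P_e = (91*68 + 32*55) / 15129 = 0.525349
kappa = (P_o - P_e) / (1 - P_e)
kappa = (0.487805 - 0.525349) / (1 - 0.525349)
kappa = -0.0791

-0.0791


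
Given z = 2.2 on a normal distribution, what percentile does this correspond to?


CDF(z) = 0.5 * (1 + erf(z/sqrt(2)))
erf(1.5556) = 0.9722
CDF = 0.9861
Percentile rank = 0.9861 * 100 = 98.61

98.61


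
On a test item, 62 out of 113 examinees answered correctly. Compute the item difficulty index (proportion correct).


Item difficulty p = number correct / total examinees
p = 62 / 113
p = 0.5487

0.5487


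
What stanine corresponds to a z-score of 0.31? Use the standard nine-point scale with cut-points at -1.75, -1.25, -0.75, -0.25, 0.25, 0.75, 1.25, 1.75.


Stanine boundaries: [-1.75, -1.25, -0.75, -0.25, 0.25, 0.75, 1.25, 1.75]
z = 0.31
Check each boundary:
  z >= -1.75 -> could be stanine 2
  z >= -1.25 -> could be stanine 3
  z >= -0.75 -> could be stanine 4
  z >= -0.25 -> could be stanine 5
  z >= 0.25 -> could be stanine 6
  z < 0.75
  z < 1.25
  z < 1.75
Highest qualifying boundary gives stanine = 6

6


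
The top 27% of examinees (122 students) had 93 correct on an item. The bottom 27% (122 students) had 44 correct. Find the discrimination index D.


p_upper = 93/122 = 0.7623
p_lower = 44/122 = 0.3607
D = 0.7623 - 0.3607 = 0.4016

0.4016


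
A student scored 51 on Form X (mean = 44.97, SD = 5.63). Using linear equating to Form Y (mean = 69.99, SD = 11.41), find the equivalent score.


slope = SD_Y / SD_X = 11.41 / 5.63 ~ 2.0266
intercept = mean_Y - slope * mean_X = 69.99 - (11.41 / 5.63) * 44.97 ~ -21.1481
Y = slope * X + intercept. To avoid rounding drift from the rounded slope/intercept, evaluate the equivalent form Y = mean_Y + SD_Y * (X - mean_X) / SD_X at full precision:
Y = 69.99 + 11.41 * (51 - 44.97) / 5.63
Y = 69.99 + 11.41 * 6.03 / 5.63
Y = 69.99 + 68.8023 / 5.63
Y = 69.99 + 12.2207
Y = 82.2107

82.2107


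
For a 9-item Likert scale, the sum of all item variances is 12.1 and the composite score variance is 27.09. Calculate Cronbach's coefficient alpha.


alpha = (k/(k-1)) * (1 - sum(si^2)/s_total^2)
= (9/8) * (1 - 12.1/27.09)
alpha = 0.6225

0.6225


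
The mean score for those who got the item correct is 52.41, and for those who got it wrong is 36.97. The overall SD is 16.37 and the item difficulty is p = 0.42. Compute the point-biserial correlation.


q = 1 - p = 0.58
rpb = ((M1 - M0) / SD) * sqrt(p * q)
rpb = ((52.41 - 36.97) / 16.37) * sqrt(0.42 * 0.58)
rpb = 0.4655

0.4655


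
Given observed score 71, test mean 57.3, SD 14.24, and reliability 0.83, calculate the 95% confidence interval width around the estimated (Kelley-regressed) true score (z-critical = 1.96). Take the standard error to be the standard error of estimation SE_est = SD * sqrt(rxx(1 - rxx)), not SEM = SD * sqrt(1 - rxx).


True score estimate = 0.83*71 + 0.17*57.3 = 68.671
SE_est = SD * sqrt(rxx * (1 - rxx)) = 14.24 * sqrt(0.83 * 0.17) = 14.24 * sqrt(0.1411) = 5.349011
CI = T_est +/- z * SE_est, so width = 2 * z * SE_est = 2 * 1.96 * 5.349011
Width = 20.9681

20.9681


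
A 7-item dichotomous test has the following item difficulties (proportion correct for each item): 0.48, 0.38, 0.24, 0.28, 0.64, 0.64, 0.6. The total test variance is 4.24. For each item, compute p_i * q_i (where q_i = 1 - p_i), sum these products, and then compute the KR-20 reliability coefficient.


For each item, compute p_i * q_i:
  Item 1: 0.48 * 0.52 = 0.2496
  Item 2: 0.38 * 0.62 = 0.2356
  Item 3: 0.24 * 0.76 = 0.1824
  Item 4: 0.28 * 0.72 = 0.2016
  Item 5: 0.64 * 0.36 = 0.2304
  Item 6: 0.64 * 0.36 = 0.2304
  Item 7: 0.6 * 0.4 = 0.24
Sum(p_i * q_i) = 0.2496 + 0.2356 + 0.1824 + 0.2016 + 0.2304 + 0.2304 + 0.24 = 1.57
KR-20 = (k/(k-1)) * (1 - Sum(p_i*q_i) / Var_total)
= (7/6) * (1 - 1.57/4.24)
= 1.1667 * 0.6297
KR-20 = 0.7347

0.7347


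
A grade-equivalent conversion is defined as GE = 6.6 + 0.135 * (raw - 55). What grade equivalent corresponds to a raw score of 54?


raw - median = 54 - 55 = -1
slope * diff = 0.135 * -1 = -0.135
GE = 6.6 + -0.135
GE = 6.465

6.465


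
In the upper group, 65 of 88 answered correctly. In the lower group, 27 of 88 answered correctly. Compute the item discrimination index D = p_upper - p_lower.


p_upper = 65/88 = 0.7386
p_lower = 27/88 = 0.3068
D = 0.7386 - 0.3068 = 0.4318

0.4318


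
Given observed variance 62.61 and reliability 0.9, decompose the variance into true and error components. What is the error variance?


var_true = rxx * var_obs = 0.9 * 62.61 = 56.349
var_error = var_obs - var_true
var_error = 62.61 - 56.349
var_error = 6.261

6.261


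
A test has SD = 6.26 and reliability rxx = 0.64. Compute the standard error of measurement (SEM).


SEM = SD * sqrt(1 - rxx)
SEM = 6.26 * sqrt(1 - 0.64)
SEM = 6.26 * sqrt(0.36) = 6.26 * 0.6
SEM = 3.756

3.756


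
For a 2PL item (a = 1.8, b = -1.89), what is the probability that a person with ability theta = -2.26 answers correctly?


a*(theta - b) = 1.8 * (-2.26 - -1.89) = -0.666
exp(--0.666) = 1.9464
P = 1 / (1 + 1.9464)
P = 0.3394

0.3394


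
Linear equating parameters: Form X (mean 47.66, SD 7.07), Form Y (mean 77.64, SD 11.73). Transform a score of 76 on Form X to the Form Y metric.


slope = SD_Y / SD_X = 11.73 / 7.07 ~ 1.6591
intercept = mean_Y - slope * mean_X = 77.64 - (11.73 / 7.07) * 47.66 ~ -1.4338
Y = slope * X + intercept. To avoid rounding drift from the rounded slope/intercept, evaluate the equivalent form Y = mean_Y + SD_Y * (X - mean_X) / SD_X at full precision:
Y = 77.64 + 11.73 * (76 - 47.66) / 7.07
Y = 77.64 + 11.73 * 28.34 / 7.07
Y = 77.64 + 332.4282 / 7.07
Y = 77.64 + 47.0195
Y = 124.6595

124.6595


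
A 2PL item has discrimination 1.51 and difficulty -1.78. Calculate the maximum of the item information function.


For 2PL, max info at theta = b = -1.78
I_max = a^2 / 4 = 1.51^2 / 4
= 2.2801 / 4
I_max = 0.57

0.57


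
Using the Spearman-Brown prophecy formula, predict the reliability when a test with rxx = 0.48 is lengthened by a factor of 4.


r_new = (n * rxx) / (1 + (n-1) * rxx)
r_new = (4 * 0.48) / (1 + 3 * 0.48)
r_new = 1.92 / 2.44
r_new = 0.7869

0.7869


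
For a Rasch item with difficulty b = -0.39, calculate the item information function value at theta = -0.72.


P = 1/(1+exp(-(-0.72--0.39))) = 0.4182
I = P*(1-P) = 0.4182 * 0.5818
I = 0.2433

0.2433


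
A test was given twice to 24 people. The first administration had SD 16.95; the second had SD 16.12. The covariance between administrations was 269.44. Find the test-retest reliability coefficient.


r = cov(X,Y) / (SD_X * SD_Y)
r = 269.44 / (16.95 * 16.12)
r = 269.44 / 273.234
r = 0.9861

0.9861


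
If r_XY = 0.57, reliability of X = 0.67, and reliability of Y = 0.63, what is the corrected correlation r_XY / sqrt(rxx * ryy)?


r_corrected = rxy / sqrt(rxx * ryy)
= 0.57 / sqrt(0.67 * 0.63)
= 0.57 / sqrt(0.4221)
= 0.57 / 0.649692
r_corrected = 0.8773

0.8773


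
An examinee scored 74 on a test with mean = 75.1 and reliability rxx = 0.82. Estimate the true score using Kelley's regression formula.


T_est = rxx * X + (1 - rxx) * mean
T_est = 0.82 * 74 + 0.18 * 75.1
T_est = 60.68 + 13.518
T_est = 74.198

74.198


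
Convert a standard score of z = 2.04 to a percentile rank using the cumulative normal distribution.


CDF(z) = 0.5 * (1 + erf(z/sqrt(2)))
erf(1.4425) = 0.9586
CDF = 0.9793
Percentile rank = 0.9793 * 100 = 97.93

97.93


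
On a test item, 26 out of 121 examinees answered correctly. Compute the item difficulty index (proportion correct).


Item difficulty p = number correct / total examinees
p = 26 / 121
p = 0.2149

0.2149


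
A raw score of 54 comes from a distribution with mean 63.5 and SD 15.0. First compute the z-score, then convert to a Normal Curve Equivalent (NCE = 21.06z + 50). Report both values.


z = (X - mean) / SD = (54 - 63.5) / 15.0
z = -9.5 / 15.0
z = -0.6333
NCE = NCE = 21.06z + 50
Carry z at full precision (z = -9.5 / 15.0) into the conversion:
NCE = 21.06 * (-9.5 / 15.0) + 50 = -200.07 / 15.0 + 50
NCE = -13.338 + 50
NCE = 36.662

36.662


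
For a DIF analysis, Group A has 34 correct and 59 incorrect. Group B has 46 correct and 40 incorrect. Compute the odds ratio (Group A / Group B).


Odds_A = 34/59 = 0.5763
Odds_B = 46/40 = 1.15
OR = Odds_A / Odds_B = 0.5763 / 1.15
Exactly, OR = (34 * 40) / (59 * 46) = 1360 / 2714
OR = 0.5011

0.5011


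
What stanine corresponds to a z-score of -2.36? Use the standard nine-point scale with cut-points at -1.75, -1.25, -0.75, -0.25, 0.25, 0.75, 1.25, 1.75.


Stanine boundaries: [-1.75, -1.25, -0.75, -0.25, 0.25, 0.75, 1.25, 1.75]
z = -2.36
Check each boundary:
  z < -1.75
  z < -1.25
  z < -0.75
  z < -0.25
  z < 0.25
  z < 0.75
  z < 1.25
  z < 1.75
Highest qualifying boundary gives stanine = 1

1


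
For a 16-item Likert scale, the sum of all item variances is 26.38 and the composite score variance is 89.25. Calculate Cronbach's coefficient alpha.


alpha = (k/(k-1)) * (1 - sum(si^2)/s_total^2)
= (16/15) * (1 - 26.38/89.25)
alpha = 0.7514

0.7514


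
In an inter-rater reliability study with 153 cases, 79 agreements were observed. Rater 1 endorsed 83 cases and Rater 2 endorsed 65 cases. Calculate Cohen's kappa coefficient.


P_o = 79/153 = 0.51634
P_e = (83*65 + 70*88) / 23409 = 0.493614
kappa = (P_o - P_e) / (1 - P_e)
kappa = (0.51634 - 0.493614) / (1 - 0.493614)
kappa = 0.0449

0.0449


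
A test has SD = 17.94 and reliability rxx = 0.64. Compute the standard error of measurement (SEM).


SEM = SD * sqrt(1 - rxx)
SEM = 17.94 * sqrt(1 - 0.64)
SEM = 17.94 * sqrt(0.36) = 17.94 * 0.6
SEM = 10.764

10.764


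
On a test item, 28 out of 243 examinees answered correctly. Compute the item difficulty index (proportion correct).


Item difficulty p = number correct / total examinees
p = 28 / 243
p = 0.1152

0.1152


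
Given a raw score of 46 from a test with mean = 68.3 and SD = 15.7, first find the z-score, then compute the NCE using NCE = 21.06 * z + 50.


z = (X - mean) / SD = (46 - 68.3) / 15.7
z = -22.3 / 15.7
z = -1.4204
NCE = NCE = 21.06z + 50
Carry z at full precision (z = -22.3 / 15.7) into the conversion:
NCE = 21.06 * (-22.3 / 15.7) + 50 = -469.638 / 15.7 + 50
NCE = -29.9132 + 50
NCE = 20.0868

20.0868


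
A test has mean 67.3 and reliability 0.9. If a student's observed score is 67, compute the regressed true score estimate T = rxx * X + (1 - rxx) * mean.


T_est = rxx * X + (1 - rxx) * mean
T_est = 0.9 * 67 + 0.1 * 67.3
T_est = 60.3 + 6.73
T_est = 67.03

67.03


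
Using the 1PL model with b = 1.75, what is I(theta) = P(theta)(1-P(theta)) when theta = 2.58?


P = 1/(1+exp(-(2.58-1.75))) = 0.6964
I = P*(1-P) = 0.6964 * 0.3036
I = 0.2114

0.2114


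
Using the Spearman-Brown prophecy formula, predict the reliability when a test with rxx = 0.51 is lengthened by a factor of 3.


r_new = (n * rxx) / (1 + (n-1) * rxx)
r_new = (3 * 0.51) / (1 + 2 * 0.51)
r_new = 1.53 / 2.02
r_new = 0.7574

0.7574


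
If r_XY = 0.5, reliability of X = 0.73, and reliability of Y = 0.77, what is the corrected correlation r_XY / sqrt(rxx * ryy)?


r_corrected = rxy / sqrt(rxx * ryy)
= 0.5 / sqrt(0.73 * 0.77)
= 0.5 / sqrt(0.5621)
= 0.5 / 0.749733
r_corrected = 0.6669

0.6669


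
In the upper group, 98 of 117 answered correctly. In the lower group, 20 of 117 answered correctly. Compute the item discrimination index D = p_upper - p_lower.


p_upper = 98/117 = 0.8376
p_lower = 20/117 = 0.1709
D = 0.8376 - 0.1709 = 0.6667

0.6667


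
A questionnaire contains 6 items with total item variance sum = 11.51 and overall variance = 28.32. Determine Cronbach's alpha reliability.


alpha = (k/(k-1)) * (1 - sum(si^2)/s_total^2)
= (6/5) * (1 - 11.51/28.32)
alpha = 0.7123

0.7123


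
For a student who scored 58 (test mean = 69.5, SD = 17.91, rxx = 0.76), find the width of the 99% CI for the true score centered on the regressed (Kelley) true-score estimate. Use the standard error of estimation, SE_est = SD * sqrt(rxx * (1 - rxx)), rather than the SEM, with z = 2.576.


True score estimate = 0.76*58 + 0.24*69.5 = 60.76
SE_est = SD * sqrt(rxx * (1 - rxx)) = 17.91 * sqrt(0.76 * 0.24) = 17.91 * sqrt(0.1824) = 7.649059
CI = T_est +/- z * SE_est, so width = 2 * z * SE_est = 2 * 2.576 * 7.649059
Width = 39.408

39.408


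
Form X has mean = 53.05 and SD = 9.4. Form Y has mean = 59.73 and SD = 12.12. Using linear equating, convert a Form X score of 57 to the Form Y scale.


slope = SD_Y / SD_X = 12.12 / 9.4 ~ 1.2894
intercept = mean_Y - slope * mean_X = 59.73 - (12.12 / 9.4) * 53.05 ~ -8.6706
Y = slope * X + intercept. To avoid rounding drift from the rounded slope/intercept, evaluate the equivalent form Y = mean_Y + SD_Y * (X - mean_X) / SD_X at full precision:
Y = 59.73 + 12.12 * (57 - 53.05) / 9.4
Y = 59.73 + 12.12 * 3.95 / 9.4
Y = 59.73 + 47.874 / 9.4
Y = 59.73 + 5.093
Y = 64.823

64.823


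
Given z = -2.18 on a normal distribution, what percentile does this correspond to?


CDF(z) = 0.5 * (1 + erf(z/sqrt(2)))
erf(-1.5415) = -0.9707
CDF = 0.0146
Percentile rank = 0.0146 * 100 = 1.46

1.46


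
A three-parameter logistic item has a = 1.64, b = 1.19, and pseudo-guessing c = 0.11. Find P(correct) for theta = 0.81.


logit = 1.64*(0.81 - 1.19) = -0.6232
P* = 1/(1 + exp(--0.6232)) = 0.3491
P = 0.11 + (1 - 0.11) * 0.3491
P = 0.4207

0.4207


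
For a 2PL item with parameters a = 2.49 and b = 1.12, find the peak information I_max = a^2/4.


For 2PL, max info at theta = b = 1.12
I_max = a^2 / 4 = 2.49^2 / 4
= 6.2001 / 4
I_max = 1.55

1.55


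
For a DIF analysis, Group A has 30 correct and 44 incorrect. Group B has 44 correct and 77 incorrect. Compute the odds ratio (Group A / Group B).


Odds_A = 30/44 = 0.6818
Odds_B = 44/77 = 0.5714
OR = Odds_A / Odds_B = 0.6818 / 0.5714
Exactly, OR = (30 * 77) / (44 * 44) = 2310 / 1936
OR = 1.1932

1.1932


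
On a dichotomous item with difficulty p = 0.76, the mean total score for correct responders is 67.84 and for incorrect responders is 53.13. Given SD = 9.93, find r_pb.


q = 1 - p = 0.24
rpb = ((M1 - M0) / SD) * sqrt(p * q)
rpb = ((67.84 - 53.13) / 9.93) * sqrt(0.76 * 0.24)
rpb = 0.6327

0.6327


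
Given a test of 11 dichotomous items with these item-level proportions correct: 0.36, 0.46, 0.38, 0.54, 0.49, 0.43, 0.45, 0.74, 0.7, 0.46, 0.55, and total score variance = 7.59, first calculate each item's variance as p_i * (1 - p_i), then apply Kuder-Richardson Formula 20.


For each item, compute p_i * q_i:
  Item 1: 0.36 * 0.64 = 0.2304
  Item 2: 0.46 * 0.54 = 0.2484
  Item 3: 0.38 * 0.62 = 0.2356
  Item 4: 0.54 * 0.46 = 0.2484
  Item 5: 0.49 * 0.51 = 0.2499
  Item 6: 0.43 * 0.57 = 0.2451
  Item 7: 0.45 * 0.55 = 0.2475
  Item 8: 0.74 * 0.26 = 0.1924
  Item 9: 0.7 * 0.3 = 0.21
  Item 10: 0.46 * 0.54 = 0.2484
  Item 11: 0.55 * 0.45 = 0.2475
Sum(p_i * q_i) = 0.2304 + 0.2484 + 0.2356 + 0.2484 + 0.2499 + 0.2451 + 0.2475 + 0.1924 + 0.21 + 0.2484 + 0.2475 = 2.6036
KR-20 = (k/(k-1)) * (1 - Sum(p_i*q_i) / Var_total)
= (11/10) * (1 - 2.6036/7.59)
= 1.1 * 0.657
KR-20 = 0.7227

0.7227


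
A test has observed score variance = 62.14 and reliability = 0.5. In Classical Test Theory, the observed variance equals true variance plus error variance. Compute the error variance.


var_true = rxx * var_obs = 0.5 * 62.14 = 31.07
var_error = var_obs - var_true
var_error = 62.14 - 31.07
var_error = 31.07

31.07


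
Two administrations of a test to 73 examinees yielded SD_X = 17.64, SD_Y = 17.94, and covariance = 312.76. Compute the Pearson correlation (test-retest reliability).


r = cov(X,Y) / (SD_X * SD_Y)
r = 312.76 / (17.64 * 17.94)
r = 312.76 / 316.4616
r = 0.9883

0.9883


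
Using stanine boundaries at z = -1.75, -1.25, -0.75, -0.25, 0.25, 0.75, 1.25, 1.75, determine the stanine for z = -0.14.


Stanine boundaries: [-1.75, -1.25, -0.75, -0.25, 0.25, 0.75, 1.25, 1.75]
z = -0.14
Check each boundary:
  z >= -1.75 -> could be stanine 2
  z >= -1.25 -> could be stanine 3
  z >= -0.75 -> could be stanine 4
  z >= -0.25 -> could be stanine 5
  z < 0.25
  z < 0.75
  z < 1.25
  z < 1.75
Highest qualifying boundary gives stanine = 5

5


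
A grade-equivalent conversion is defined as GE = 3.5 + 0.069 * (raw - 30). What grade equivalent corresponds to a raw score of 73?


raw - median = 73 - 30 = 43
slope * diff = 0.069 * 43 = 2.967
GE = 3.5 + 2.967
GE = 6.467

6.467


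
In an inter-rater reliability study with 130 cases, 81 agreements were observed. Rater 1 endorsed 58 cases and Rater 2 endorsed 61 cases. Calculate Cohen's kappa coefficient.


P_o = 81/130 = 0.623077
P_e = (58*61 + 72*69) / 16900 = 0.503314
kappa = (P_o - P_e) / (1 - P_e)
kappa = (0.623077 - 0.503314) / (1 - 0.503314)
kappa = 0.2411

0.2411


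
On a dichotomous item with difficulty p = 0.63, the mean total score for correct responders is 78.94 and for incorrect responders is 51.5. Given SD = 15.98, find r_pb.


q = 1 - p = 0.37
rpb = ((M1 - M0) / SD) * sqrt(p * q)
rpb = ((78.94 - 51.5) / 15.98) * sqrt(0.63 * 0.37)
rpb = 0.829

0.829


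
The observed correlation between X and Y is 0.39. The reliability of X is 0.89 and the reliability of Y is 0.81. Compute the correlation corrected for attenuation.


r_corrected = rxy / sqrt(rxx * ryy)
= 0.39 / sqrt(0.89 * 0.81)
= 0.39 / sqrt(0.7209)
= 0.39 / 0.849058
r_corrected = 0.4593

0.4593


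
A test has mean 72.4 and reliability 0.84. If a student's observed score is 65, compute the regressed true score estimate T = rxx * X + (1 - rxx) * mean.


T_est = rxx * X + (1 - rxx) * mean
T_est = 0.84 * 65 + 0.16 * 72.4
T_est = 54.6 + 11.584
T_est = 66.184

66.184


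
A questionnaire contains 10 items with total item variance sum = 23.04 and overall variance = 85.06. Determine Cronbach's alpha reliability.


alpha = (k/(k-1)) * (1 - sum(si^2)/s_total^2)
= (10/9) * (1 - 23.04/85.06)
alpha = 0.8101

0.8101


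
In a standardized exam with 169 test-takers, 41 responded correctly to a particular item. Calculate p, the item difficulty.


Item difficulty p = number correct / total examinees
p = 41 / 169
p = 0.2426

0.2426


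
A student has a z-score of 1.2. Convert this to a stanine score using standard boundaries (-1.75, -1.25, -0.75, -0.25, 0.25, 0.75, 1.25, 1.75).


Stanine boundaries: [-1.75, -1.25, -0.75, -0.25, 0.25, 0.75, 1.25, 1.75]
z = 1.2
Check each boundary:
  z >= -1.75 -> could be stanine 2
  z >= -1.25 -> could be stanine 3
  z >= -0.75 -> could be stanine 4
  z >= -0.25 -> could be stanine 5
  z >= 0.25 -> could be stanine 6
  z >= 0.75 -> could be stanine 7
  z < 1.25
  z < 1.75
Highest qualifying boundary gives stanine = 7

7


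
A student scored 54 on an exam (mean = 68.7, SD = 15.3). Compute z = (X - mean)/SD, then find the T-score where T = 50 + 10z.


z = (X - mean) / SD = (54 - 68.7) / 15.3
z = -14.7 / 15.3
z = -0.9608
T-score = T = 50 + 10z
Carry z at full precision (z = -14.7 / 15.3) into the conversion:
T-score = 50 + 10 * (-14.7 / 15.3) = 50 + -147 / 15.3
T-score = 50 + -9.6078
T-score = 40.3922

40.3922


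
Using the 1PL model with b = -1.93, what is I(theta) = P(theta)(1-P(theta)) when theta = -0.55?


P = 1/(1+exp(-(-0.55--1.93))) = 0.799
I = P*(1-P) = 0.799 * 0.201
I = 0.1606

0.1606


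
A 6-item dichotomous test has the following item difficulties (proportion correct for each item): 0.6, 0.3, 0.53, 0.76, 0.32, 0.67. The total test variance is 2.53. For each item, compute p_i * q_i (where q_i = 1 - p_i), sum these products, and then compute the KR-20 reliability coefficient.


For each item, compute p_i * q_i:
  Item 1: 0.6 * 0.4 = 0.24
  Item 2: 0.3 * 0.7 = 0.21
  Item 3: 0.53 * 0.47 = 0.2491
  Item 4: 0.76 * 0.24 = 0.1824
  Item 5: 0.32 * 0.68 = 0.2176
  Item 6: 0.67 * 0.33 = 0.2211
Sum(p_i * q_i) = 0.24 + 0.21 + 0.2491 + 0.1824 + 0.2176 + 0.2211 = 1.3202
KR-20 = (k/(k-1)) * (1 - Sum(p_i*q_i) / Var_total)
= (6/5) * (1 - 1.3202/2.53)
= 1.2 * 0.4782
KR-20 = 0.5738

0.5738


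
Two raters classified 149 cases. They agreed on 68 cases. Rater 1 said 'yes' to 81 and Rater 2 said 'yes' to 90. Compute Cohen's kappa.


P_o = 68/149 = 0.456376
P_e = (81*90 + 68*59) / 22201 = 0.509076
kappa = (P_o - P_e) / (1 - P_e)
kappa = (0.456376 - 0.509076) / (1 - 0.509076)
kappa = -0.1073

-0.1073


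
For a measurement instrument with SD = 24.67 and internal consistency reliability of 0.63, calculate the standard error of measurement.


SEM = SD * sqrt(1 - rxx)
SEM = 24.67 * sqrt(1 - 0.63)
SEM = 24.67 * sqrt(0.37) = 24.67 * 0.608276
SEM = 15.0062

15.0062


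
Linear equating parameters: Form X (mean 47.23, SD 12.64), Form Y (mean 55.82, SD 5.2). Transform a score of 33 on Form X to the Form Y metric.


slope = SD_Y / SD_X = 5.2 / 12.64 ~ 0.4114
intercept = mean_Y - slope * mean_X = 55.82 - (5.2 / 12.64) * 47.23 ~ 36.3899
Y = slope * X + intercept. To avoid rounding drift from the rounded slope/intercept, evaluate the equivalent form Y = mean_Y + SD_Y * (X - mean_X) / SD_X at full precision:
Y = 55.82 + 5.2 * (33 - 47.23) / 12.64
Y = 55.82 - 5.2 * 14.23 / 12.64
Y = 55.82 - 73.996 / 12.64
Y = 55.82 - 5.8541
Y = 49.9659

49.9659


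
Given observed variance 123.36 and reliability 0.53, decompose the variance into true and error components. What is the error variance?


var_true = rxx * var_obs = 0.53 * 123.36 = 65.3808
var_error = var_obs - var_true
var_error = 123.36 - 65.3808
var_error = 57.9792

57.9792


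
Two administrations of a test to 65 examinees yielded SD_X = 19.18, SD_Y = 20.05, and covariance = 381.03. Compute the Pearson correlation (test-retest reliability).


r = cov(X,Y) / (SD_X * SD_Y)
r = 381.03 / (19.18 * 20.05)
r = 381.03 / 384.559
r = 0.9908

0.9908


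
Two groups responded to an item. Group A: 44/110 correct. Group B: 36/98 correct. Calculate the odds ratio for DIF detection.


Odds_A = 44/66 = 0.6667
Odds_B = 36/62 = 0.5806
OR = Odds_A / Odds_B = 0.6667 / 0.5806
Exactly, OR = (44 * 62) / (66 * 36) = 2728 / 2376
OR = 1.1481

1.1481


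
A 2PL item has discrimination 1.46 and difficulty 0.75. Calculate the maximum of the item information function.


For 2PL, max info at theta = b = 0.75
I_max = a^2 / 4 = 1.46^2 / 4
= 2.1316 / 4
I_max = 0.5329

0.5329


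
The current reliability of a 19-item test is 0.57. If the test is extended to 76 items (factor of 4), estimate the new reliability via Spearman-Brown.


r_new = (n * rxx) / (1 + (n-1) * rxx)
r_new = (4 * 0.57) / (1 + 3 * 0.57)
r_new = 2.28 / 2.71
r_new = 0.8413

0.8413


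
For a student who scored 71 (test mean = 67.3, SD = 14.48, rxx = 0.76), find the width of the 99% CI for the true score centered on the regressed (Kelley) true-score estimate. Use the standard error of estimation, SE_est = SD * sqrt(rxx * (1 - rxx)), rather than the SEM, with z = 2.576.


True score estimate = 0.76*71 + 0.24*67.3 = 70.112
SE_est = SD * sqrt(rxx * (1 - rxx)) = 14.48 * sqrt(0.76 * 0.24) = 14.48 * sqrt(0.1824) = 6.184164
CI = T_est +/- z * SE_est, so width = 2 * z * SE_est = 2 * 2.576 * 6.184164
Width = 31.8608

31.8608


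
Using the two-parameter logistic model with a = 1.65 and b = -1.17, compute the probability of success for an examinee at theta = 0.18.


a*(theta - b) = 1.65 * (0.18 - -1.17) = 2.2275
exp(-2.2275) = 0.1078
P = 1 / (1 + 0.1078)
P = 0.9027

0.9027


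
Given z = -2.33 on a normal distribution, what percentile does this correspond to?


CDF(z) = 0.5 * (1 + erf(z/sqrt(2)))
erf(-1.6476) = -0.9802
CDF = 0.0099
Percentile rank = 0.0099 * 100 = 0.99

0.99


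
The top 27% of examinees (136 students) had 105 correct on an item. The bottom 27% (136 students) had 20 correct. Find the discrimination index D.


p_upper = 105/136 = 0.7721
p_lower = 20/136 = 0.1471
D = 0.7721 - 0.1471 = 0.625

0.625


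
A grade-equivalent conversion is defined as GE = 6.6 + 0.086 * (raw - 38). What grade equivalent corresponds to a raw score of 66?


raw - median = 66 - 38 = 28
slope * diff = 0.086 * 28 = 2.408
GE = 6.6 + 2.408
GE = 9.008

9.008
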